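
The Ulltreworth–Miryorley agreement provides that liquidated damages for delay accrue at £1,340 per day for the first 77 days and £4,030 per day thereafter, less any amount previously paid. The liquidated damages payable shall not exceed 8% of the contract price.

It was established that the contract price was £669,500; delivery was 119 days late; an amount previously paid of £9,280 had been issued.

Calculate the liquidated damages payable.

£53,560

First 77 days: 77 × £1,340 = £103,180
Remaining days: (119 − 77) × £4,030 = £169,260
Accrued per-day damages: £103,180 + £169,260 = £272,440
Less amount previously paid: £272,440 − £9,280 = £263,160
Cap: 8% of £669,500 = £53,560
Cap at £53,560: £263,160 exceeds the cap → £53,560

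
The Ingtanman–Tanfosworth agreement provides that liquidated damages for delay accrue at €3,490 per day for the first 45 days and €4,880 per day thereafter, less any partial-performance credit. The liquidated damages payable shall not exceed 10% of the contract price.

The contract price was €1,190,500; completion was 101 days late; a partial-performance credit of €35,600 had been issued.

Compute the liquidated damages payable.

€119,050

First 45 days: 45 × €3,490 = €157,050
Remaining days: (101 − 45) × €4,880 = €273,280
Accrued per-day damages: €157,050 + €273,280 = €430,330
Less partial-performance credit: €430,330 − €35,600 = €394,730
Cap: 10% of €1,190,500 = €119,050
Cap at €119,050: €394,730 exceeds the cap → €119,050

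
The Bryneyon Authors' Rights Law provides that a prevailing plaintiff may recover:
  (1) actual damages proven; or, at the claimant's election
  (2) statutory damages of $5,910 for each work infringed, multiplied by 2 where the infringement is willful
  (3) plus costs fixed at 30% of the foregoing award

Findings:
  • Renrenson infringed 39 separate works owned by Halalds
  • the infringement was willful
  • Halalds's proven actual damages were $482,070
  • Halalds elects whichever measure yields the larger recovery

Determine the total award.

Statutory damages: 39 × $5,910 = $230,490
Doubled: 2 × $230,490 = $460,980
Greater of actual damages ($482,070) or enhanced statutory damages ($460,980): $482,070
Costs: 30% of $482,070 = $144,621
Award plus costs: $482,070 + $144,621 = $626,691

$626,691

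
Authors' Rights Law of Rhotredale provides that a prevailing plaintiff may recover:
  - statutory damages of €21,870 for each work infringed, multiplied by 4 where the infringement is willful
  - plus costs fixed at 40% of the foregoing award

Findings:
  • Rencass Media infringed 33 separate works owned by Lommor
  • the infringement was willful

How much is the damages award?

Award: €4,041,576

Statutory damages: 33 × €21,870 = €721,710
Multiplied by 4: 4 × €721,710 = €2,886,840
Costs: 40% of €2,886,840 = €1,154,736
Award plus costs: €2,886,840 + €1,154,736 = €4,041,576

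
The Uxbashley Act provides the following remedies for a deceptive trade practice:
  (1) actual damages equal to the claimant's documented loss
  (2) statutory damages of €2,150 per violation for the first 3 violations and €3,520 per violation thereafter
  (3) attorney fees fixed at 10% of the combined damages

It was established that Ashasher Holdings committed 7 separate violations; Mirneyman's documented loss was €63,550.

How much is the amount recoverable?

First 3 violations: 3 × €2,150 = €6,450
Remaining violations: (7 − 3) × €3,520 = €14,080
Statutory damages: €6,450 + €14,080 = €20,530
Combined damages: €63,550 + €20,530 = €84,080
Attorney fees: 10% of €84,080 = €8,408
Total recovery: €84,080 + €8,408 = €92,488

€92,488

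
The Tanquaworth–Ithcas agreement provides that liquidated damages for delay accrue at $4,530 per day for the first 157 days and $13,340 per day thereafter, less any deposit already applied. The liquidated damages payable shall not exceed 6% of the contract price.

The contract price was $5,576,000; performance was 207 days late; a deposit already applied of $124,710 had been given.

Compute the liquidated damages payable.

$334,560

First 157 days: 157 × $4,530 = $711,210
Remaining days: (207 − 157) × $13,340 = $667,000
Accrued per-day damages: $711,210 + $667,000 = $1,378,210
Less deposit already applied: $1,378,210 − $124,710 = $1,253,500
Cap: 6% of $5,576,000 = $334,560
Cap at $334,560: $1,253,500 exceeds the cap → $334,560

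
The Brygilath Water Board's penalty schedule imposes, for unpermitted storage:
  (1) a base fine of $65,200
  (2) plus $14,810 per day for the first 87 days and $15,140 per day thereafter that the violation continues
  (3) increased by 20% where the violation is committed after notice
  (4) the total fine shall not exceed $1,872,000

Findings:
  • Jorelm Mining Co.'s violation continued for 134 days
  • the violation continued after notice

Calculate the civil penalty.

First 87 days: 87 × $14,810 = $1,288,470
Remaining days: (134 − 87) × $15,140 = $711,580
Per-day component: $1,288,470 + $711,580 = $2,000,050
Base plus per-day: $65,200 + $2,000,050 = $2,065,250
Enhancement: 20% of $2,065,250 = $413,050
Enhanced fine: $2,065,250 + $413,050 = $2,478,300
Cap at $1,872,000: $2,478,300 exceeds the cap → $1,872,000

$1,872,000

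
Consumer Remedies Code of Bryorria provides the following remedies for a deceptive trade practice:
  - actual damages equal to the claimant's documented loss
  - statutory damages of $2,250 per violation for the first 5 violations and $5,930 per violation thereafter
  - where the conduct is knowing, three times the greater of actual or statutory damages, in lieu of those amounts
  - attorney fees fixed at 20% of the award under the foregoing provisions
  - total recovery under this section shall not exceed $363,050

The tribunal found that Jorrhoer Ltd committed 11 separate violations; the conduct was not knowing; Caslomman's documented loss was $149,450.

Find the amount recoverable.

$235,536

First 5 violations: 5 × $2,250 = $11,250
Remaining violations: (11 − 5) × $5,930 = $35,580
Statutory damages: $11,250 + $35,580 = $46,830
Conduct not knowing: the in-lieu enhancement does not apply.
Actual plus statutory damages: $149,450 + $46,830 = $196,280
Attorney fees: 20% of $196,280 = $39,256
Total before cap: $196,280 + $39,256 = $235,536
Cap at $363,050: $235,536 is within the cap, no reduction.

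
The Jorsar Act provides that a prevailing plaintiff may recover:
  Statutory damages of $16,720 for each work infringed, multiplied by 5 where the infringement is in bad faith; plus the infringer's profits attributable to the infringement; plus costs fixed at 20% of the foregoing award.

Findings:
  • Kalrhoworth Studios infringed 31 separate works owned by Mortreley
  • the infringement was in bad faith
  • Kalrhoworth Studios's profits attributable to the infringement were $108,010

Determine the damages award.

$3,239,532

Statutory damages: 31 × $16,720 = $518,320
Multiplied by 5: 5 × $518,320 = $2,591,600
Combined award: $2,591,600 + $108,010 = $2,699,610
Costs: 20% of $2,699,610 = $539,922
Award plus costs: $2,699,610 + $539,922 = $3,239,532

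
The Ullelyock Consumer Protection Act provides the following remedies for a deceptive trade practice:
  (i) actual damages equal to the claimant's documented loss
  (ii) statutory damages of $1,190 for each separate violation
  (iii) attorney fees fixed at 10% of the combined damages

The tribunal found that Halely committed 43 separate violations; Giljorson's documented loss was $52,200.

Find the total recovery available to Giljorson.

Statutory damages: 43 × $1,190 = $51,170
Combined damages: $52,200 + $51,170 = $103,370
Attorney fees: 10% of $103,370 = $10,337
Total recovery: $103,370 + $10,337 = $113,707

$113,707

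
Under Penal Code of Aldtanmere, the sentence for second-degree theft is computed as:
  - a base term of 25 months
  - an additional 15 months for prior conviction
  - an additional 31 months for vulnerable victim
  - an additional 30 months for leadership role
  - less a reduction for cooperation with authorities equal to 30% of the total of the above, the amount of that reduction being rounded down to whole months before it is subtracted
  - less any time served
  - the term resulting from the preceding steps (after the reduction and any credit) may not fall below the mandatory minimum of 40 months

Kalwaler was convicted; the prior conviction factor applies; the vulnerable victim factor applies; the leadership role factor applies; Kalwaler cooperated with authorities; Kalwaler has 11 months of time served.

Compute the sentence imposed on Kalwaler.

Sentence: 60 months

Prior conviction enhancement: +15 months
Vulnerable victim enhancement: +31 months
Leadership role enhancement: +30 months
Adjusted term: 25 months + 15 months + 31 months + 30 months = 101 months
Cooperation with authorities reduction: 30% of 101 months = 30 months (rounded down)
After reduction: 101 − 30 = 71 months
Less time served: 71 months − 11 months = 60 months
Minimum 40 months: 60 months meets the minimum, no increase.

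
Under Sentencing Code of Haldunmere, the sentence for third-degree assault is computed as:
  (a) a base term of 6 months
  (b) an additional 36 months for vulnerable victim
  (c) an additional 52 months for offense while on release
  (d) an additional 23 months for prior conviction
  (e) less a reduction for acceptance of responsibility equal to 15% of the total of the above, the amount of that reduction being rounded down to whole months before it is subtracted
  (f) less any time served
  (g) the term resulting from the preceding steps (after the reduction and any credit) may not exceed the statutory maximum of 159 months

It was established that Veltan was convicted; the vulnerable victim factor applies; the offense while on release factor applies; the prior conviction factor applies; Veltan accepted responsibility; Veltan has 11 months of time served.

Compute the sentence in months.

Vulnerable victim enhancement: +36 months
Offense while on release enhancement: +52 months
Prior conviction enhancement: +23 months
Adjusted term: 6 months + 36 months + 52 months + 23 months = 117 months
Acceptance of responsibility reduction: 15% of 117 months = 17 months (rounded down)
After reduction: 117 − 17 = 100 months
Less time served: 100 months − 11 months = 89 months
Cap at 159 months: 89 months is within the cap, no reduction.

89 months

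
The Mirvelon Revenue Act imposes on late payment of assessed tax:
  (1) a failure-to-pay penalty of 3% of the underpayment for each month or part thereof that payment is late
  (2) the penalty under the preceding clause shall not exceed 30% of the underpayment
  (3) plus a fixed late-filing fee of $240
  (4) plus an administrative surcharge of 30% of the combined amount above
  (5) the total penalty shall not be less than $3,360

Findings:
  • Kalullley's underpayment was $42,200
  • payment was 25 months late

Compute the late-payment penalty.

$16,770

Accrued rate: 3% × 25 = 75%, capped at 30% → 30%
Failure-to-pay penalty: 30% of $42,200 = $12,660
Penalty before surcharge: $12,660 + $240 = $12,900
Administrative surcharge: 30% of $12,900 = $3,870
Total penalty: $12,900 + $3,870 = $16,770
Minimum $3,360: $16,770 meets the minimum, no increase.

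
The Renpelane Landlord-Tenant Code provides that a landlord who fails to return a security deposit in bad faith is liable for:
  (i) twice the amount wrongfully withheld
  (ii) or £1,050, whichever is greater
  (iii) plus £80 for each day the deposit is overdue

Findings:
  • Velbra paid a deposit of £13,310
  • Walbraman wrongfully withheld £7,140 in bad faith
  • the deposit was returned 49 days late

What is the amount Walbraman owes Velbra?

Doubled: 2 × £7,140 = £14,280
Minimum £1,050: £14,280 meets the minimum, no increase.
Late-return penalty: 49 × £80 = £3,920
Damages plus late penalty: £14,280 + £3,920 = £18,200

£18,200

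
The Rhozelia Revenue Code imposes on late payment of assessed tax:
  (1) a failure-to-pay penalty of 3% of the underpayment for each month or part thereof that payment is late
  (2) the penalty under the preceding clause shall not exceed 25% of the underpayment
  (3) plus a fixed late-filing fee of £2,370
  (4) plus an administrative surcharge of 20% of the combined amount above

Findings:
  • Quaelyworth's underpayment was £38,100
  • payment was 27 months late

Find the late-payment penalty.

Accrued rate: 3% × 27 = 81%, capped at 25% → 25%
Failure-to-pay penalty: 25% of £38,100 = £9,525
Penalty before surcharge: £9,525 + £2,370 = £11,895
Administrative surcharge: 20% of £11,895 = £2,379
Total penalty: £11,895 + £2,379 = £14,274

£14,274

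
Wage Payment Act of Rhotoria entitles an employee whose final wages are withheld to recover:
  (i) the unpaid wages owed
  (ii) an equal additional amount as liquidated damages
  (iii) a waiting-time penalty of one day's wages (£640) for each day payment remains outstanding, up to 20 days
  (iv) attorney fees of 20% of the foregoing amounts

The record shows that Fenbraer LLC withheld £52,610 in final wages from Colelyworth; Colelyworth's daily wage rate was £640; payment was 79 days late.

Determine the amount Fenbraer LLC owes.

Liquidated damages (equal amount): £52,610
Penalty days: min(79, 20) = 20
Waiting-time penalty: 20 × £640 = £12,800
Subtotal: £52,610 + £52,610 + £12,800 = £118,020
Attorney fees: 20% of £118,020 = £23,604
Total award: £118,020 + £23,604 = £141,624

£141,624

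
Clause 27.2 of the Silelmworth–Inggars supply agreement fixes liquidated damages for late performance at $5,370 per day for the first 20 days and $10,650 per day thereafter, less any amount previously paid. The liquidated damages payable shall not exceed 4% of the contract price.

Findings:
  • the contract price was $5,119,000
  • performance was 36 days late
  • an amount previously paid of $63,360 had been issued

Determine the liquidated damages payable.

$204,760

First 20 days: 20 × $5,370 = $107,400
Remaining days: (36 − 20) × $10,650 = $170,400
Accrued per-day damages: $107,400 + $170,400 = $277,800
Less amount previously paid: $277,800 − $63,360 = $214,440
Cap: 4% of $5,119,000 = $204,760
Cap at $204,760: $214,440 exceeds the cap → $204,760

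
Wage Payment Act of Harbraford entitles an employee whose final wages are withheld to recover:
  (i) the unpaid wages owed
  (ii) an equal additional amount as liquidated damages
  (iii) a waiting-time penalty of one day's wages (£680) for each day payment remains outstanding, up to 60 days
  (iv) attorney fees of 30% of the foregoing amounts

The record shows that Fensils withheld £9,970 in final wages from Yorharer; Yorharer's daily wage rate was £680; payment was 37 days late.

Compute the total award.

Liquidated damages (equal amount): £9,970
Penalty days: min(37, 60) = 37
Waiting-time penalty: 37 × £680 = £25,160
Subtotal: £9,970 + £9,970 + £25,160 = £45,100
Attorney fees: 30% of £45,100 = £13,530
Total award: £45,100 + £13,530 = £58,630

£58,630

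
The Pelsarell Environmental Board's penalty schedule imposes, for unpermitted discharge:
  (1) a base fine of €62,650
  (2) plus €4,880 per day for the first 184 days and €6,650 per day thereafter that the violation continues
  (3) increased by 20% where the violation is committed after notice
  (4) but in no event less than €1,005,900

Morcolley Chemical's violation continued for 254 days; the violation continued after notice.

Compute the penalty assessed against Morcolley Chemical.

Civil penalty: €1,711,284

First 184 days: 184 × €4,880 = €897,920
Remaining days: (254 − 184) × €6,650 = €465,500
Per-day component: €897,920 + €465,500 = €1,363,420
Base plus per-day: €62,650 + €1,363,420 = €1,426,070
Enhancement: 20% of €1,426,070 = €285,214
Enhanced fine: €1,426,070 + €285,214 = €1,711,284
Minimum €1,005,900: €1,711,284 meets the minimum, no increase.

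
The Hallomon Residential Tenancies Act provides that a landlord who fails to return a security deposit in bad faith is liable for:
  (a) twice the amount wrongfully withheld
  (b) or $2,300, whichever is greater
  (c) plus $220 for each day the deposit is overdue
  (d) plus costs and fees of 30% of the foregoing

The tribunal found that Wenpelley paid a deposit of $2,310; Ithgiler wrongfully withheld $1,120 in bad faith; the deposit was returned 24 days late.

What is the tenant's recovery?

Doubled: 2 × $1,120 = $2,240
Minimum $2,300: $2,240 is below the minimum → $2,300
Late-return penalty: 24 × $220 = $5,280
Damages plus late penalty: $2,300 + $5,280 = $7,580
Costs and fees: 30% of $7,580 = $2,274
Total recovery: $7,580 + $2,274 = $9,854

$9,854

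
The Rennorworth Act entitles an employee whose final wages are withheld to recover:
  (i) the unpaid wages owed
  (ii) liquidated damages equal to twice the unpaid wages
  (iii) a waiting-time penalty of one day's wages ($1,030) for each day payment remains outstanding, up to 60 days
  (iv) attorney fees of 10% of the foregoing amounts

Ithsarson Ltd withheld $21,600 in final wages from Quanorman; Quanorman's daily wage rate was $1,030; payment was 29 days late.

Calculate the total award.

Doubled: 2 × $21,600 = $43,200
Penalty days: min(29, 60) = 29
Waiting-time penalty: 29 × $1,030 = $29,870
Subtotal: $21,600 + $43,200 + $29,870 = $94,670
Attorney fees: 10% of $94,670 = $9,467
Total award: $94,670 + $9,467 = $104,137

$104,137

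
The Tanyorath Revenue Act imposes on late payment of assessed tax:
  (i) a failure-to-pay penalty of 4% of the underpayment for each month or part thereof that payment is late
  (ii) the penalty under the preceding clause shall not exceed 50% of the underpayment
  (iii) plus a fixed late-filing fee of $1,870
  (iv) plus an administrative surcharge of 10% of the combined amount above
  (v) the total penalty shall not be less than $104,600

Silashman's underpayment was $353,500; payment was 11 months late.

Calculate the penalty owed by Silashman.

Accrued rate: 4% × 11 = 44%, capped at 50% → 44%
Failure-to-pay penalty: 44% of $353,500 = $155,540
Penalty before surcharge: $155,540 + $1,870 = $157,410
Administrative surcharge: 10% of $157,410 = $15,741
Total penalty: $157,410 + $15,741 = $173,151
Minimum $104,600: $173,151 meets the minimum, no increase.

$173,151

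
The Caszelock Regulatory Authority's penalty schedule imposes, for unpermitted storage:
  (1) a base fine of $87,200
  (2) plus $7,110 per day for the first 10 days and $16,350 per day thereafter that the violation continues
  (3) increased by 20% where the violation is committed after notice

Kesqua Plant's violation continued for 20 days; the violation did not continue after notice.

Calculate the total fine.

$321,800

First 10 days: 10 × $7,110 = $71,100
Remaining days: (20 − 10) × $16,350 = $163,500
Per-day component: $71,100 + $163,500 = $234,600
Base plus per-day: $87,200 + $234,600 = $321,800
The violation did not continue after notice: no 20% increase.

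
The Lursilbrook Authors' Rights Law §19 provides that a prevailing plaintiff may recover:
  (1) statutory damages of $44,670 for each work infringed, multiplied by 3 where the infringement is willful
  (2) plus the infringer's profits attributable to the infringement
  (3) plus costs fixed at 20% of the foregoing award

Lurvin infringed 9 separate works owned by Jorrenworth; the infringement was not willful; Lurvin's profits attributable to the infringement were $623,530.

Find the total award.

Statutory damages: 9 × $44,670 = $402,030
Infringement not willful: no ×3 enhancement.
Combined award: $402,030 + $623,530 = $1,025,560
Costs: 20% of $1,025,560 = $205,112
Award plus costs: $1,025,560 + $205,112 = $1,230,672

$1,230,672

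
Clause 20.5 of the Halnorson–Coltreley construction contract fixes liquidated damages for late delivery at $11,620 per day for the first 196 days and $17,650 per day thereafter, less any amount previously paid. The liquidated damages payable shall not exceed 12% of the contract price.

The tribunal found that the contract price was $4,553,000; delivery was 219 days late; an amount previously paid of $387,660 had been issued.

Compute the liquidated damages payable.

Liquidated damages: $546,360

First 196 days: 196 × $11,620 = $2,277,520
Remaining days: (219 − 196) × $17,650 = $405,950
Accrued per-day damages: $2,277,520 + $405,950 = $2,683,470
Less amount previously paid: $2,683,470 − $387,660 = $2,295,810
Cap: 12% of $4,553,000 = $546,360
Cap at $546,360: $2,295,810 exceeds the cap → $546,360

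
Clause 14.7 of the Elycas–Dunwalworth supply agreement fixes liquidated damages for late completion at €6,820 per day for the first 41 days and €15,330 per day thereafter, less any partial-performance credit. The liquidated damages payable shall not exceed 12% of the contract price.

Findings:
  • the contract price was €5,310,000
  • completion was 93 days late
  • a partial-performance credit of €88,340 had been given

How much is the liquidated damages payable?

First 41 days: 41 × €6,820 = €279,620
Remaining days: (93 − 41) × €15,330 = €797,160
Accrued per-day damages: €279,620 + €797,160 = €1,076,780
Less partial-performance credit: €1,076,780 − €88,340 = €988,440
Cap: 12% of €5,310,000 = €637,200
Cap at €637,200: €988,440 exceeds the cap → €637,200

€637,200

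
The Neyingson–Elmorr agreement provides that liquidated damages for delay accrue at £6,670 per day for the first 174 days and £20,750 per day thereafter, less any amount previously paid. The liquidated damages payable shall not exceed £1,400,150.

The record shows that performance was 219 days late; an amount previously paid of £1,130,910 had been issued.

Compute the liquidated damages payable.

Liquidated damages: £963,420

First 174 days: 174 × £6,670 = £1,160,580
Remaining days: (219 − 174) × £20,750 = £933,750
Accrued per-day damages: £1,160,580 + £933,750 = £2,094,330
Less amount previously paid: £2,094,330 − £1,130,910 = £963,420
Cap at £1,400,150: £963,420 is within the cap, no reduction.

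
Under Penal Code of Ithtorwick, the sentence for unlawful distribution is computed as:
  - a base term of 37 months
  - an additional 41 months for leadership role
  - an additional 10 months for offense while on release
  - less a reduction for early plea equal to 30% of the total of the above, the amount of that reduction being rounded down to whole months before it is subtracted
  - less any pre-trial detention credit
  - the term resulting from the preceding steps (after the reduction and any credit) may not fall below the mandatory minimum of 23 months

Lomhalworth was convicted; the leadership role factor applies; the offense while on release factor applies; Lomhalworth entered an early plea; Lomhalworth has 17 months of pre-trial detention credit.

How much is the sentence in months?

45 months

Leadership role enhancement: +41 months
Offense while on release enhancement: +10 months
Adjusted term: 37 months + 41 months + 10 months = 88 months
Early plea reduction: 30% of 88 months = 26 months (rounded down)
After reduction: 88 − 26 = 62 months
Less pre-trial detention credit: 62 months − 17 months = 45 months
Minimum 23 months: 45 months meets the minimum, no increase.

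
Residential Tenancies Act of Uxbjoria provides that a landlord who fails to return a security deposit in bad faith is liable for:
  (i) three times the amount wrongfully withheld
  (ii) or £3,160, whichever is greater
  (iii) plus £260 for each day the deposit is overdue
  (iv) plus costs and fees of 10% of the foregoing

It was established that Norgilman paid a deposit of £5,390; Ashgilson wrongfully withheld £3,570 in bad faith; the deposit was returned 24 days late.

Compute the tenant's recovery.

Trebled: 3 × £3,570 = £10,710
Minimum £3,160: £10,710 meets the minimum, no increase.
Late-return penalty: 24 × £260 = £6,240
Damages plus late penalty: £10,710 + £6,240 = £16,950
Costs and fees: 10% of £16,950 = £1,695
Total recovery: £16,950 + £1,695 = £18,645

Recovery: £18,645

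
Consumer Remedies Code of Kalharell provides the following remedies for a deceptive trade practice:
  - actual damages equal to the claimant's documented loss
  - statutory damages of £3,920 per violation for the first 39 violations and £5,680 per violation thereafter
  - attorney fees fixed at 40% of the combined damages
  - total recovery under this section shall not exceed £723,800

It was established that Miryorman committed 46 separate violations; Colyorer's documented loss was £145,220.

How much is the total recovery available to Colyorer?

£473,004

First 39 violations: 39 × £3,920 = £152,880
Remaining violations: (46 − 39) × £5,680 = £39,760
Statutory damages: £152,880 + £39,760 = £192,640
Combined damages: £145,220 + £192,640 = £337,860
Attorney fees: 40% of £337,860 = £135,144
Total before cap: £337,860 + £135,144 = £473,004
Cap at £723,800: £473,004 is within the cap, no reduction.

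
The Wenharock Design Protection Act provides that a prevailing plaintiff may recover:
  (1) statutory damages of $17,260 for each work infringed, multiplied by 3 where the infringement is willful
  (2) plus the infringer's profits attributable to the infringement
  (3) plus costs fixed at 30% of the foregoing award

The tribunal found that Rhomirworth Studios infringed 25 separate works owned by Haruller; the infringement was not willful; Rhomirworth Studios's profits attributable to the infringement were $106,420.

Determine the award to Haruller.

Statutory damages: 25 × $17,260 = $431,500
Infringement not willful: no ×3 enhancement.
Combined award: $431,500 + $106,420 = $537,920
Costs: 30% of $537,920 = $161,376
Award plus costs: $537,920 + $161,376 = $699,296

Award: $699,296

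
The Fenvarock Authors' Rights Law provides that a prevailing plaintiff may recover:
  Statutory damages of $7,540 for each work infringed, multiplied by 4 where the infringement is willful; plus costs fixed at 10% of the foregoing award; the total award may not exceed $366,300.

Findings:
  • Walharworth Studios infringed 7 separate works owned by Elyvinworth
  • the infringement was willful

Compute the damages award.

$232,232

Statutory damages: 7 × $7,540 = $52,780
Multiplied by 4: 4 × $52,780 = $211,120
Costs: 10% of $211,120 = $21,112
Award plus costs: $211,120 + $21,112 = $232,232
Cap at $366,300: $232,232 is within the cap, no reduction.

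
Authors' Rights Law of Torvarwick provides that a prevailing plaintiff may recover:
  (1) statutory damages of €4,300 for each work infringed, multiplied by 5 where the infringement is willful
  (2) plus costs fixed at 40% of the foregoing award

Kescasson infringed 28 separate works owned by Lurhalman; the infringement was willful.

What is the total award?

Statutory damages: 28 × €4,300 = €120,400
Multiplied by 5: 5 × €120,400 = €602,000
Costs: 40% of €602,000 = €240,800
Award plus costs: €602,000 + €240,800 = €842,800

€842,800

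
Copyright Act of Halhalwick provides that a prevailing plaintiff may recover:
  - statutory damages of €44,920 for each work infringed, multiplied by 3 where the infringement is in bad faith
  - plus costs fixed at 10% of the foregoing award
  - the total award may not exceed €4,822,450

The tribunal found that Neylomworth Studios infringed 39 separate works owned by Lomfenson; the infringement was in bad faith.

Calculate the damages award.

€4,822,450

Statutory damages: 39 × €44,920 = €1,751,880
Trebled: 3 × €1,751,880 = €5,255,640
Costs: 10% of €5,255,640 = €525,564
Award plus costs: €5,255,640 + €525,564 = €5,781,204
Cap at €4,822,450: €5,781,204 exceeds the cap → €4,822,450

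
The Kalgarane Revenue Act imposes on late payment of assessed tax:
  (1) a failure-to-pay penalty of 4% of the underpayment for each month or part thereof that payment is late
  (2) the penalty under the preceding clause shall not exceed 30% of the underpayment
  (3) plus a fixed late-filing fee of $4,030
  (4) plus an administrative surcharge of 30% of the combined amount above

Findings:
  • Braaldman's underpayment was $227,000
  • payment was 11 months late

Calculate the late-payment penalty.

Accrued rate: 4% × 11 = 44%, capped at 30% → 30%
Failure-to-pay penalty: 30% of $227,000 = $68,100
Penalty before surcharge: $68,100 + $4,030 = $72,130
Administrative surcharge: 30% of $72,130 = $21,639
Total penalty: $72,130 + $21,639 = $93,769

$93,769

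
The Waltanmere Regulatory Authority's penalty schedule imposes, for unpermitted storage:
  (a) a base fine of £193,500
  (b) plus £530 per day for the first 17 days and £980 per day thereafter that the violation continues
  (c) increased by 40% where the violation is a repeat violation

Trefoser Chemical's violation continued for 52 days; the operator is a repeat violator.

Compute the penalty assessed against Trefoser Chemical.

First 17 days: 17 × £530 = £9,010
Remaining days: (52 − 17) × £980 = £34,300
Per-day component: £9,010 + £34,300 = £43,310
Base plus per-day: £193,500 + £43,310 = £236,810
Enhancement: 40% of £236,810 = £94,724
Enhanced fine: £236,810 + £94,724 = £331,534

£331,534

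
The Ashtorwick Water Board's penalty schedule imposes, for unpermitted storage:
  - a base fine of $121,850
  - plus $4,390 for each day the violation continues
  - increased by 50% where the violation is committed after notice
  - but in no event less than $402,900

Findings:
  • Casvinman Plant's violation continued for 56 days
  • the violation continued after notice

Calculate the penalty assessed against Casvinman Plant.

Per-day component: 56 × $4,390 = $245,840
Base plus per-day: $121,850 + $245,840 = $367,690
Enhancement: 50% of $367,690 = $183,845
Enhanced fine: $367,690 + $183,845 = $551,535
Minimum $402,900: $551,535 meets the minimum, no increase.

$551,535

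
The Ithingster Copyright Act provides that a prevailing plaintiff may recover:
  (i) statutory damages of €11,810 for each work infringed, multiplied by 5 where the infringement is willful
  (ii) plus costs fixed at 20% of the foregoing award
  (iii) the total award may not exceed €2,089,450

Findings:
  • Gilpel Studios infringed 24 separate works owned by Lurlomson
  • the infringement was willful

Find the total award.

Statutory damages: 24 × €11,810 = €283,440
Multiplied by 5: 5 × €283,440 = €1,417,200
Costs: 20% of €1,417,200 = €283,440
Award plus costs: €1,417,200 + €283,440 = €1,700,640
Cap at €2,089,450: €1,700,640 is within the cap, no reduction.

€1,700,640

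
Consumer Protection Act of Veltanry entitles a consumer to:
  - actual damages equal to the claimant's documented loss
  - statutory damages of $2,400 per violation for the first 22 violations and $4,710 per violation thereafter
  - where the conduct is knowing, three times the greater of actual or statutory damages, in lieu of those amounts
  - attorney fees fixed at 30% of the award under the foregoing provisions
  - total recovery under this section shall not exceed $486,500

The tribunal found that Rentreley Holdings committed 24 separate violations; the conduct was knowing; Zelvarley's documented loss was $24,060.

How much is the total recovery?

$242,658

First 22 violations: 22 × $2,400 = $52,800
Remaining violations: (24 − 22) × $4,710 = $9,420
Statutory damages: $52,800 + $9,420 = $62,220
Greater of actual damages ($24,060) or statutory damages ($62,220): $62,220
Trebled: 3 × $62,220 = $186,660
Attorney fees: 30% of $186,660 = $55,998
Total before cap: $186,660 + $55,998 = $242,658
Cap at $486,500: $242,658 is within the cap, no reduction.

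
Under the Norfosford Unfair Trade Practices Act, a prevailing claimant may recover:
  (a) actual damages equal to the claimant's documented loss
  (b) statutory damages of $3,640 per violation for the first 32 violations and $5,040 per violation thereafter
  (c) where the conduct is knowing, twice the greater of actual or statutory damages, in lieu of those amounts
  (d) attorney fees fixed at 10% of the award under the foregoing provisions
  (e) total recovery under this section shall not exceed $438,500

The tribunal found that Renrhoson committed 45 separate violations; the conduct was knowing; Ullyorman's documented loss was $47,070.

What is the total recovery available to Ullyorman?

$400,400

First 32 violations: 32 × $3,640 = $116,480
Remaining violations: (45 − 32) × $5,040 = $65,520
Statutory damages: $116,480 + $65,520 = $182,000
Greater of actual damages ($47,070) or statutory damages ($182,000): $182,000
Doubled: 2 × $182,000 = $364,000
Attorney fees: 10% of $364,000 = $36,400
Total before cap: $364,000 + $36,400 = $400,400
Cap at $438,500: $400,400 is within the cap, no reduction.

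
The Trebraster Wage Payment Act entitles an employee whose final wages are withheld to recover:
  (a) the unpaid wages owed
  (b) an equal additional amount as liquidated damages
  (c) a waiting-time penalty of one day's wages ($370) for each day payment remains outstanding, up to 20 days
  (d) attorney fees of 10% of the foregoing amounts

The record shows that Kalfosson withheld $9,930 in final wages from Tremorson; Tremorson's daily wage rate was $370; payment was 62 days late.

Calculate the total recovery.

Liquidated damages (equal amount): $9,930
Penalty days: min(62, 20) = 20
Waiting-time penalty: 20 × $370 = $7,400
Subtotal: $9,930 + $9,930 + $7,400 = $27,260
Attorney fees: 10% of $27,260 = $2,726
Total award: $27,260 + $2,726 = $29,986

$29,986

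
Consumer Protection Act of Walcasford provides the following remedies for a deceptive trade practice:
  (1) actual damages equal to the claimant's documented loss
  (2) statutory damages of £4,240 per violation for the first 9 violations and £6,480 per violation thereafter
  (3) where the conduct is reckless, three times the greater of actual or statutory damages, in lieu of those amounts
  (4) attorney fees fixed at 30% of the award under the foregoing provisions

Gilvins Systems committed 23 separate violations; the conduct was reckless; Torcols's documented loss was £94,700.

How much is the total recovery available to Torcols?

£502,632

First 9 violations: 9 × £4,240 = £38,160
Remaining violations: (23 − 9) × £6,480 = £90,720
Statutory damages: £38,160 + £90,720 = £128,880
Greater of actual damages (£94,700) or statutory damages (£128,880): £128,880
Trebled: 3 × £128,880 = £386,640
Attorney fees: 30% of £386,640 = £115,992
Total recovery: £386,640 + £115,992 = £502,632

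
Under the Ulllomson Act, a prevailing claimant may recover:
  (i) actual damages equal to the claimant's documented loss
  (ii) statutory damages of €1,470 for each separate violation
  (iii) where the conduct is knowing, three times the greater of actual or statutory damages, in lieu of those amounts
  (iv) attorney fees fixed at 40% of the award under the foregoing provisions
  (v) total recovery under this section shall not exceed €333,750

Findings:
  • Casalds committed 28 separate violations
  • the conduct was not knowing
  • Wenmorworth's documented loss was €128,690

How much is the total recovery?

€237,790

Statutory damages: 28 × €1,470 = €41,160
Conduct not knowing: the in-lieu enhancement does not apply.
Actual plus statutory damages: €128,690 + €41,160 = €169,850
Attorney fees: 40% of €169,850 = €67,940
Total before cap: €169,850 + €67,940 = €237,790
Cap at €333,750: €237,790 is within the cap, no reduction.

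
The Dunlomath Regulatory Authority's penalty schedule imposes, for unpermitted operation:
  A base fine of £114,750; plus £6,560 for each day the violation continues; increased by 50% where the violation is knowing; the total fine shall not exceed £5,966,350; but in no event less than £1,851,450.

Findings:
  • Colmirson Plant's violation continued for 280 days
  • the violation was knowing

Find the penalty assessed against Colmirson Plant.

Per-day component: 280 × £6,560 = £1,836,800
Base plus per-day: £114,750 + £1,836,800 = £1,951,550
Enhancement: 50% of £1,951,550 = £975,775
Enhanced fine: £1,951,550 + £975,775 = £2,927,325
Cap at £5,966,350: £2,927,325 is within the cap, no reduction.
Minimum £1,851,450: £2,927,325 meets the minimum, no increase.

£2,927,325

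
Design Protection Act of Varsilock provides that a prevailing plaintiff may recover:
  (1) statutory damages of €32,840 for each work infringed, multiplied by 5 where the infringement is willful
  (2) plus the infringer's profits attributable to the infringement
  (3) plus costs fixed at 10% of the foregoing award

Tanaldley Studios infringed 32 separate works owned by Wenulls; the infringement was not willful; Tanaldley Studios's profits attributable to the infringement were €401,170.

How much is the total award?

€1,597,255

Statutory damages: 32 × €32,840 = €1,050,880
Infringement not willful: no ×5 enhancement.
Combined award: €1,050,880 + €401,170 = €1,452,050
Costs: 10% of €1,452,050 = €145,205
Award plus costs: €1,452,050 + €145,205 = €1,597,255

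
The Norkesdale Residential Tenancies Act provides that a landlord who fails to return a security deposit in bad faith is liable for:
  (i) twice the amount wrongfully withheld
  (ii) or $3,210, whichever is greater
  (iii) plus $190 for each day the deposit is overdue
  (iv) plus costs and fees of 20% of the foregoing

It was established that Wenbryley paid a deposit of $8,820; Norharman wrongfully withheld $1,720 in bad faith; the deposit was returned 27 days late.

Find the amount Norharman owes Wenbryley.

Doubled: 2 × $1,720 = $3,440
Minimum $3,210: $3,440 meets the minimum, no increase.
Late-return penalty: 27 × $190 = $5,130
Damages plus late penalty: $3,440 + $5,130 = $8,570
Costs and fees: 20% of $8,570 = $1,714
Total recovery: $8,570 + $1,714 = $10,284

$10,284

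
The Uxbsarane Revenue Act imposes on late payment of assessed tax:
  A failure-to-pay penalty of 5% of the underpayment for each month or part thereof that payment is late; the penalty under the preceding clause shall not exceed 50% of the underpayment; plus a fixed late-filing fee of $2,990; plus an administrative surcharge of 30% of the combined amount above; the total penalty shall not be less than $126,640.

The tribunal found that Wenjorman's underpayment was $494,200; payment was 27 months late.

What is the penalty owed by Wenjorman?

$325,117

Accrued rate: 5% × 27 = 135%, capped at 50% → 50%
Failure-to-pay penalty: 50% of $494,200 = $247,100
Penalty before surcharge: $247,100 + $2,990 = $250,090
Administrative surcharge: 30% of $250,090 = $75,027
Total penalty: $250,090 + $75,027 = $325,117
Minimum $126,640: $325,117 meets the minimum, no increase.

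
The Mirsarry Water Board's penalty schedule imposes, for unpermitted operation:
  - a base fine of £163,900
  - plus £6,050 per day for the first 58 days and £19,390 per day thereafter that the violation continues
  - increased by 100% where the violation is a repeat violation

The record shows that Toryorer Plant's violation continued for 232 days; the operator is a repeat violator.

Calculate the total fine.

First 58 days: 58 × £6,050 = £350,900
Remaining days: (232 − 58) × £19,390 = £3,373,860
Per-day component: £350,900 + £3,373,860 = £3,724,760
Base plus per-day: £163,900 + £3,724,760 = £3,888,660
Enhancement: 100% of £3,888,660 = £3,888,660
Enhanced fine: £3,888,660 + £3,888,660 = £7,777,320

£7,777,320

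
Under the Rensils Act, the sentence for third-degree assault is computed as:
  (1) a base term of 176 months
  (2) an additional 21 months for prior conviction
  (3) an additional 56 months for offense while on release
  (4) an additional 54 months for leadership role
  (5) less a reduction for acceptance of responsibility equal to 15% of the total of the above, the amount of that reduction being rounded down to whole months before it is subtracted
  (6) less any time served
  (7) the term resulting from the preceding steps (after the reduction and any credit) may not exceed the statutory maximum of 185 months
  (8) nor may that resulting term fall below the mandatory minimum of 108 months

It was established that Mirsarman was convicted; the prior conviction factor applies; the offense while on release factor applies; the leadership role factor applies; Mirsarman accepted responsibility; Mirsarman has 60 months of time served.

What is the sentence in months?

Sentence: 185 months

Prior conviction enhancement: +21 months
Offense while on release enhancement: +56 months
Leadership role enhancement: +54 months
Adjusted term: 176 months + 21 months + 56 months + 54 months = 307 months
Acceptance of responsibility reduction: 15% of 307 months = 46 months (rounded down)
After reduction: 307 − 46 = 261 months
Less time served: 261 months − 60 months = 201 months
Cap at 185 months: 201 months exceeds the cap → 185 months
Minimum 108 months: 185 months meets the minimum, no increase.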